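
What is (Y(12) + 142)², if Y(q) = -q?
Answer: 16900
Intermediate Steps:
(Y(12) + 142)² = (-1*12 + 142)² = (-12 + 142)² = 130² = 16900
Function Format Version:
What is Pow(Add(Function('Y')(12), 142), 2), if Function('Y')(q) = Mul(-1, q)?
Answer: 16900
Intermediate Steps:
Pow(Add(Function('Y')(12), 142), 2) = Pow(Add(Mul(-1, 12), 142), 2) = Pow(Add(-12, 142), 2) = Pow(130, 2) = 16900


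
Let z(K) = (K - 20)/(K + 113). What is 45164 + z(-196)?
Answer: 3748828/83 ≈ 45167.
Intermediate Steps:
z(K) = (-20 + K)/(113 + K)
45164 + z(-196) = 45164 + (-20 - 196)/(113 - 196) = 45164 - 216/(-83) = 45164 - 1/83*(-216) = 45164 + 216/83 = 3748828/83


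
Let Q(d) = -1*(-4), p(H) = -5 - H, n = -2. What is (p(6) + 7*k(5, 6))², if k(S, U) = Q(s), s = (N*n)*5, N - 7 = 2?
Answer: 289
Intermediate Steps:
N = 9 (N = 7 + 2 = 9)
s = -90 (s = (9*(-2))*5 = -18*5 = -90)
Q(d) = 4
k(S, U) = 4
(p(6) + 7*k(5, 6))² = ((-5 - 1*6) + 7*4)² = ((-5 - 6) + 28)² = (-11 + 28)² = 17² = 289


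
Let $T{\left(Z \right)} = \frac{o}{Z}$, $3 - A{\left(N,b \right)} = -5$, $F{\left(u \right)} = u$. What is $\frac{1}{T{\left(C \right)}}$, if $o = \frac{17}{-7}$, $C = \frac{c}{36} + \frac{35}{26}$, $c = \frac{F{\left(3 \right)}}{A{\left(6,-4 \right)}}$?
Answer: $- \frac{11851}{21216} \approx -0.55859$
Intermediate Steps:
$A{\left(N,b \right)} = 8$ ($A{\left(N,b \right)} = 3 - -5 = 3 + 5 = 8$)
$c = \frac{3}{8} \approx 0.375$
$C = \frac{1693}{1248}$ ($C = \frac{3}{8 \cdot 36} + \frac{35}{26} = \frac{3}{8} \cdot \frac{1}{36} + 35 \cdot \frac{1}{26} = \frac{1}{96} + \frac{35}{26} = \frac{1693}{1248} \approx 1.3566$)
$o = - \frac{17}{7}$ ($o = 17 \left(- \frac{1}{7}\right) = - \frac{17}{7} \approx -2.4286$)
$T{\left(Z \right)} = - \frac{17}{7 Z}$
$\frac{1}{T{\left(C \right)}} = \frac{1}{\left(- \frac{17}{7}\right) \frac{1}{\frac{1693}{1248}}} = \frac{1}{\left(- \frac{17}{7}\right) \frac{1248}{1693}} = \frac{1}{- \frac{21216}{11851}} = - \frac{11851}{21216}$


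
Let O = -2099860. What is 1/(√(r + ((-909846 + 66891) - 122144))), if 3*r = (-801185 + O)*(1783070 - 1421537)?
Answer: -I*√349608799094/349608799094 ≈ -1.6913e-6*I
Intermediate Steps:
r = -349607833995 (r = ((-801185 - 2099860)*(1783070 - 1421537))/3 = (-2901045*361533)/3 = (⅓)*(-1048823501985) = -349607833995)
1/(√(r + ((-909846 + 66891) - 122144))) = 1/(√(-349607833995 + ((-909846 + 66891) - 122144))) = 1/(√(-349607833995 + (-842955 - 122144))) = 1/(√(-349607833995 - 965099)) = 1/(√(-349608799094)) = 1/(I*√349608799094) = -I*√349608799094/349608799094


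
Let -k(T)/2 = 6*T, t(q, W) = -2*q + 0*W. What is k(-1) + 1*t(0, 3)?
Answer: 12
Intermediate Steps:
t(q, W) = -2*q (t(q, W) = -2*q + 0 = -2*q)
k(T) = -12*T
k(-1) + 1*t(0, 3) = -12*(-1) + 1*(-2*0) = 12 + 1*0 = 12 + 0 = 12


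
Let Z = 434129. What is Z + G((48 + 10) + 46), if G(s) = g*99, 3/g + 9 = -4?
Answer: 5643380/13 ≈ 4.3411e+5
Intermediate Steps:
g = -3/13 (g = 3/(-9 - 4) = 3/(-13) = 3*(-1/13) = -3/13 ≈ -0.23077)
G(s) = -297/13 (G(s) = -3/13*99 = -297/13)
Z + G((48 + 10) + 46) = 434129 - 297/13 = 5643380/13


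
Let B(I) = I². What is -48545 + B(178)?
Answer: -16861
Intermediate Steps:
-48545 + B(178) = -48545 + 178² = -48545 + 31684 = -16861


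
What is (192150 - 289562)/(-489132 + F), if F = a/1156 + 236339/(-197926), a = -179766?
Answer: 1393006552742/6996903530087 ≈ 0.19909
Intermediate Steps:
F = -4481696650/28600307 (F = -179766/1156 + 236339/(-197926) = -179766*1/1156 + 236339*(-1/197926) = -89883/578 - 236339/197926 = -4481696650/28600307 ≈ -156.70)
(192150 - 289562)/(-489132 + F) = (192150 - 289562)/(-489132 - 4481696650/28600307) = -97412/(-13993807060174/28600307) = -97412*(-28600307/13993807060174) = 1393006552742/6996903530087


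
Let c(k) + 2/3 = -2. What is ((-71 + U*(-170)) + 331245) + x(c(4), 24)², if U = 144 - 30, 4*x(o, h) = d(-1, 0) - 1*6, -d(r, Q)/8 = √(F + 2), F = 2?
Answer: 1247297/4 ≈ 3.1182e+5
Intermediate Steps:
c(k) = -8/3 (c(k) = -⅔ - 2 = -8/3)
d(r, Q) = -16 (d(r, Q) = -8*√(2 + 2) = -8*√4 = -8*2 = -16)
x(o, h) = -11/2 (x(o, h) = (-16 - 1*6)/4 = (-16 - 6)/4 = (¼)*(-22) = -11/2)
U = 114
((-71 + U*(-170)) + 331245) + x(c(4), 24)² = ((-71 + 114*(-170)) + 331245) + (-11/2)² = ((-71 - 19380) + 331245) + 121/4 = (-19451 + 331245) + 121/4 = 311794 + 121/4 = 1247297/4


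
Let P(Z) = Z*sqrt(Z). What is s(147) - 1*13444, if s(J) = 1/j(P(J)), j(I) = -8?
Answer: -107553/8 ≈ -13444.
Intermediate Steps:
P(Z) = Z**(3/2)
s(J) = -1/8 (s(J) = 1/(-8) = -1/8)
s(147) - 1*13444 = -1/8 - 1*13444 = -1/8 - 13444 = -107553/8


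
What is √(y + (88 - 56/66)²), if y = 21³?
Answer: √18356605/33 ≈ 129.83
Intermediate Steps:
y = 9261
√(y + (88 - 56/66)²) = √(9261 + (88 - 56/66)²) = √(9261 + (88 - 56*1/66)²) = √(9261 + (88 - 28/33)²) = √(9261 + (2876/33)²) = √(9261 + 8271376/1089) = √(18356605/1089) = √18356605/33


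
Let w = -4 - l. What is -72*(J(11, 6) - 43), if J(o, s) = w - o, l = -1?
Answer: 4104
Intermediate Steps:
w = -3 (w = -4 - 1*(-1) = -4 + 1 = -3)
J(o, s) = -3 - o
-72*(J(11, 6) - 43) = -72*((-3 - 1*11) - 43) = -72*((-3 - 11) - 43) = -72*(-14 - 43) = -72*(-57) = 4104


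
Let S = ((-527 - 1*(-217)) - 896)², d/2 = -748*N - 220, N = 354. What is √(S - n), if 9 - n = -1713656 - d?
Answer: √270795 ≈ 520.38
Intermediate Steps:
d = -530024 (d = 2*(-748*354 - 220) = 2*(-264792 - 220) = 2*(-265012) = -530024)
n = 1183641 (n = 9 - (-1713656 - 1*(-530024)) = 9 - (-1713656 + 530024) = 9 - 1*(-1183632) = 9 + 1183632 = 1183641)
S = 1454436 (S = ((-527 + 217) - 896)² = (-310 - 896)² = (-1206)² = 1454436)
√(S - n) = √(1454436 - 1*1183641) = √(1454436 - 1183641) = √270795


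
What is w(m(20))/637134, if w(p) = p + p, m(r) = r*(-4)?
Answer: -80/318567 ≈ -0.00025112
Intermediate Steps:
m(r) = -4*r
w(p) = 2*p
w(m(20))/637134 = (2*(-4*20))/637134 = (2*(-80))*(1/637134) = -160*1/637134 = -80/318567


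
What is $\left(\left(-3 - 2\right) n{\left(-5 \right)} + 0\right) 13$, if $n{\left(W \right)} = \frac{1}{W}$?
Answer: $13$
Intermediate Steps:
$\left(\left(-3 - 2\right) n{\left(-5 \right)} + 0\right) 13 = \left(\frac{-3 - 2}{-5} + 0\right) 13 = \left(\left(-5\right) \left(- \frac{1}{5}\right) + 0\right) 13 = \left(1 + 0\right) 13 = 1 \cdot 13 = 13$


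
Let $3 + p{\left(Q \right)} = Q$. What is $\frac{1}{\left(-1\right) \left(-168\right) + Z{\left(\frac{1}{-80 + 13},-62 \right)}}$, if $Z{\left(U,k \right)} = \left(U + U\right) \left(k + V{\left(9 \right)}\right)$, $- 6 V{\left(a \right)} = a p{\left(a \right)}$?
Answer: $\frac{67}{11398} \approx 0.0058782$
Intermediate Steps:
$p{\left(Q \right)} = -3 + Q$
$V{\left(a \right)} = - \frac{a \left(-3 + a\right)}{6}$
$Z{\left(U,k \right)} = 2 U \left(-9 + k\right)$ ($Z{\left(U,k \right)} = \left(U + U\right) \left(k + \frac{1}{6} \cdot 9 \left(3 - 9\right)\right) = 2 U \left(k + \frac{1}{6} \cdot 9 \left(3 - 9\right)\right) = 2 U \left(k + \frac{1}{6} \cdot 9 \left(-6\right)\right) = 2 U \left(k - 9\right) = 2 U \left(-9 + k\right)$)
$\frac{1}{\left(-1\right) \left(-168\right) + Z{\left(\frac{1}{-80 + 13},-62 \right)}} = \frac{1}{\left(-1\right) \left(-168\right) + \frac{2 \left(-9 - 62\right)}{-80 + 13}} = \frac{1}{168 + 2 \frac{1}{-67} \left(-71\right)} = \frac{1}{168 + 2 \left(- \frac{1}{67}\right) \left(-71\right)} = \frac{1}{168 + \frac{142}{67}} = \frac{1}{\frac{11398}{67}} = \frac{67}{11398}$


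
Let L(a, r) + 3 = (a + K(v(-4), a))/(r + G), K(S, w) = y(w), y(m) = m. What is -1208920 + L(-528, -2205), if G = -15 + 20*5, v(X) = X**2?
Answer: -320364463/265 ≈ -1.2089e+6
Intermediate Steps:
K(S, w) = w
G = 85 (G = -15 + 100 = 85)
L(a, r) = -3 + 2*a/(85 + r) (L(a, r) = -3 + (a + a)/(r + 85) = -3 + (2*a)/(85 + r) = -3 + 2*a/(85 + r))
-1208920 + L(-528, -2205) = -1208920 + (-255 - 3*(-2205) + 2*(-528))/(85 - 2205) = -1208920 + (-255 + 6615 - 1056)/(-2120) = -1208920 - 1/2120*5304 = -1208920 - 663/265 = -320364463/265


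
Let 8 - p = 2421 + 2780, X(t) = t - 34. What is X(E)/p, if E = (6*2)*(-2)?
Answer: 58/5193 ≈ 0.011169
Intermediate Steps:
E = -24 (E = 12*(-2) = -24)
X(t) = -34 + t
p = -5193 (p = 8 - (2421 + 2780) = 8 - 1*5201 = 8 - 5201 = -5193)
X(E)/p = (-34 - 24)/(-5193) = -58*(-1/5193) = 58/5193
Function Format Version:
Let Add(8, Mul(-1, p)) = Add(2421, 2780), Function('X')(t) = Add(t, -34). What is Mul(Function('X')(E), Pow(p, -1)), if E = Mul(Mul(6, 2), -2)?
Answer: Rational(58, 5193) ≈ 0.011169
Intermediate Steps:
E = -24 (E = Mul(12, -2) = -24)
Function('X')(t) = Add(-34, t)
p = -5193 (p = Add(8, Mul(-1, Add(2421, 2780))) = Add(8, Mul(-1, 5201)) = Add(8, -5201) = -5193)
Mul(Function('X')(E), Pow(p, -1)) = Mul(Add(-34, -24), Pow(-5193, -1)) = Mul(-58, Rational(-1, 5193)) = Rational(58, 5193)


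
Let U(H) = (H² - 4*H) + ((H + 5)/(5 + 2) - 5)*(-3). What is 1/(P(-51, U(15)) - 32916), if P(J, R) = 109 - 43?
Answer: -1/32850 ≈ -3.0441e-5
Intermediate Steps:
U(H) = 90/7 + H² - 31*H/7 (U(H) = (H² - 4*H) + ((5 + H)/7 - 5)*(-3) = (H² - 4*H) + ((5 + H)*(⅐) - 5)*(-3) = (H² - 4*H) + ((5/7 + H/7) - 5)*(-3) = (H² - 4*H) + (-30/7 + H/7)*(-3) = (H² - 4*H) + (90/7 - 3*H/7) = 90/7 + H² - 31*H/7)
P(J, R) = 66
1/(P(-51, U(15)) - 32916) = 1/(66 - 32916) = 1/(-32850) = -1/32850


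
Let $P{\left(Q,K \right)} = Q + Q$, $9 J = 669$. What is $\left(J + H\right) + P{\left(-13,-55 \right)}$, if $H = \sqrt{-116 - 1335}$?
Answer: $\frac{145}{3} + i \sqrt{1451} \approx 48.333 + 38.092 i$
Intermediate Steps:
$J = \frac{223}{3}$ ($J = \frac{1}{9} \cdot 669 = \frac{223}{3} \approx 74.333$)
$P{\left(Q,K \right)} = 2 Q$
$H = i \sqrt{1451}$ ($H = \sqrt{-1451} = i \sqrt{1451} \approx 38.092 i$)
$\left(J + H\right) + P{\left(-13,-55 \right)} = \left(\frac{223}{3} + i \sqrt{1451}\right) + 2 \left(-13\right) = \left(\frac{223}{3} + i \sqrt{1451}\right) - 26 = \frac{145}{3} + i \sqrt{1451}$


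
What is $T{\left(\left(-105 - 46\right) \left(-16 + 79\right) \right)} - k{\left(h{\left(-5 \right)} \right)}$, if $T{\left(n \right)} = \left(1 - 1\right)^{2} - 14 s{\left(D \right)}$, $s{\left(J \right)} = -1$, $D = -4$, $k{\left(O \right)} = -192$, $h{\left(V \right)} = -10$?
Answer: $206$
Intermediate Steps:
$T{\left(n \right)} = 14$ ($T{\left(n \right)} = \left(1 - 1\right)^{2} - -14 = 0^{2} + 14 = 0 + 14 = 14$)
$T{\left(\left(-105 - 46\right) \left(-16 + 79\right) \right)} - k{\left(h{\left(-5 \right)} \right)} = 14 - -192 = 14 + 192 = 206$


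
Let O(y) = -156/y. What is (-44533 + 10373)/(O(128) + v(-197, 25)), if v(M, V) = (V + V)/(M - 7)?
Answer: 55749120/2389 ≈ 23336.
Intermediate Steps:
v(M, V) = 2*V/(-7 + M) (v(M, V) = (2*V)/(-7 + M) = 2*V/(-7 + M))
(-44533 + 10373)/(O(128) + v(-197, 25)) = (-44533 + 10373)/(-156/128 + 2*25/(-7 - 197)) = -34160/(-156*1/128 + 2*25/(-204)) = -34160/(-39/32 + 2*25*(-1/204)) = -34160/(-39/32 - 25/102) = -34160/(-2389/1632) = -34160*(-1632/2389) = 55749120/2389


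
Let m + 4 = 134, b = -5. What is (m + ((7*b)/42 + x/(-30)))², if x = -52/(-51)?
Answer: 39035090329/2340900 ≈ 16675.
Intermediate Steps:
x = 52/51 (x = -52*(-1/51) = 52/51 ≈ 1.0196)
m = 130 (m = -4 + 134 = 130)
(m + ((7*b)/42 + x/(-30)))² = (130 + ((7*(-5))/42 + (52/51)/(-30)))² = (130 + (-35*1/42 + (52/51)*(-1/30)))² = (130 + (-⅚ - 26/765))² = (130 - 1327/1530)² = (197573/1530)² = 39035090329/2340900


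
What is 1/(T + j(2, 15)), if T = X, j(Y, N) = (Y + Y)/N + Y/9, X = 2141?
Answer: 45/96367 ≈ 0.00046696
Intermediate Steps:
j(Y, N) = Y/9 + 2*Y/N (j(Y, N) = (2*Y)/N + Y*(1/9) = 2*Y/N + Y/9 = Y/9 + 2*Y/N)
T = 2141
1/(T + j(2, 15)) = 1/(2141 + (1/9)*2*(18 + 15)/15) = 1/(2141 + (1/9)*2*(1/15)*33) = 1/(2141 + 22/45) = 1/(96367/45) = 45/96367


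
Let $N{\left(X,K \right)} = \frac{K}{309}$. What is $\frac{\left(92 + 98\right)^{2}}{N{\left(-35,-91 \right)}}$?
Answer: $- \frac{11154900}{91} \approx -1.2258 \cdot 10^{5}$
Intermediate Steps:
$N{\left(X,K \right)} = \frac{K}{309}$ ($N{\left(X,K \right)} = K \frac{1}{309} = \frac{K}{309}$)
$\frac{\left(92 + 98\right)^{2}}{N{\left(-35,-91 \right)}} = \frac{\left(92 + 98\right)^{2}}{\frac{1}{309} \left(-91\right)} = \frac{190^{2}}{- \frac{91}{309}} = 36100 \left(- \frac{309}{91}\right) = - \frac{11154900}{91}$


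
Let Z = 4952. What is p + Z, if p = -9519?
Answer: -4567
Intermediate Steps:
p + Z = -9519 + 4952 = -4567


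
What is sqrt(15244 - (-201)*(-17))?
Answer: sqrt(11827) ≈ 108.75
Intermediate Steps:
sqrt(15244 - (-201)*(-17)) = sqrt(15244 - 67*51) = sqrt(15244 - 3417) = sqrt(11827)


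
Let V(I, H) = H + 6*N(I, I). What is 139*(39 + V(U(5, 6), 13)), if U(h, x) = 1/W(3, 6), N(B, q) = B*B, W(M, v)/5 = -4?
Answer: 1446017/200 ≈ 7230.1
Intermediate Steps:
W(M, v) = -20 (W(M, v) = 5*(-4) = -20)
N(B, q) = B²
U(h, x) = -1/20 (U(h, x) = 1/(-20) = -1/20)
V(I, H) = H + 6*I²
139*(39 + V(U(5, 6), 13)) = 139*(39 + (13 + 6*(-1/20)²)) = 139*(39 + (13 + 6*(1/400))) = 139*(39 + (13 + 3/200)) = 139*(39 + 2603/200) = 139*(10403/200) = 1446017/200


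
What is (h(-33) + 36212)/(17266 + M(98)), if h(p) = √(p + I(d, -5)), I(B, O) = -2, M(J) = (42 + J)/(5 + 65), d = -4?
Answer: 9053/4317 + I*√35/17268 ≈ 2.0971 + 0.0003426*I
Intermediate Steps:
M(J) = ⅗ + J/70 (M(J) = (42 + J)/70 = (42 + J)*(1/70) = ⅗ + J/70)
h(p) = √(-2 + p) (h(p) = √(p - 2) = √(-2 + p))
(h(-33) + 36212)/(17266 + M(98)) = (√(-2 - 33) + 36212)/(17266 + (⅗ + (1/70)*98)) = (√(-35) + 36212)/(17266 + (⅗ + 7/5)) = (I*√35 + 36212)/(17266 + 2) = (36212 + I*√35)/17268 = (36212 + I*√35)*(1/17268) = 9053/4317 + I*√35/17268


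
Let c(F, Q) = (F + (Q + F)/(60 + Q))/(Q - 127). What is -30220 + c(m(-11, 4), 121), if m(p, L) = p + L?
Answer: -32817767/1086 ≈ -30219.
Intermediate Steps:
m(p, L) = L + p
c(F, Q) = (F + (F + Q)/(60 + Q))/(-127 + Q)
-30220 + c(m(-11, 4), 121) = -30220 + (121 + 61*(4 - 11) + (4 - 11)*121)/(-7620 + 121² - 67*121) = -30220 + (121 + 61*(-7) - 7*121)/(-7620 + 14641 - 8107) = -30220 + (121 - 427 - 847)/(-1086) = -30220 - 1/1086*(-1153) = -30220 + 1153/1086 = -32817767/1086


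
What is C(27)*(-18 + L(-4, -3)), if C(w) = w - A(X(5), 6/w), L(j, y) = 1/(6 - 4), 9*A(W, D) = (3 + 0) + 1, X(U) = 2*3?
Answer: -8365/18 ≈ -464.72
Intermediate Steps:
X(U) = 6
A(W, D) = 4/9 (A(W, D) = ((3 + 0) + 1)/9 = (3 + 1)/9 = (⅑)*4 = 4/9)
L(j, y) = ½ (L(j, y) = 1/2 = ½)
C(w) = -4/9 + w (C(w) = w - 1*4/9 = w - 4/9 = -4/9 + w)
C(27)*(-18 + L(-4, -3)) = (-4/9 + 27)*(-18 + ½) = (239/9)*(-35/2) = -8365/18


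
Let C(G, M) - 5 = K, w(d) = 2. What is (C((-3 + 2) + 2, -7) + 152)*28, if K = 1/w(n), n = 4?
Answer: 4410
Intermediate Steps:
K = 1/2 ≈ 0.50000
C(G, M) = 11/2 (C(G, M) = 5 + 1/2 = 11/2)
(C((-3 + 2) + 2, -7) + 152)*28 = (11/2 + 152)*28 = (315/2)*28 = 4410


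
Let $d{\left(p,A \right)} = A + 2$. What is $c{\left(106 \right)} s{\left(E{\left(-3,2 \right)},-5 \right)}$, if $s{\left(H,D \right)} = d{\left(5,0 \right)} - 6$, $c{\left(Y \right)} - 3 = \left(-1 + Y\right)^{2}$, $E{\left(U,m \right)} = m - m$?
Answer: $-44112$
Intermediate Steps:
$E{\left(U,m \right)} = 0$
$d{\left(p,A \right)} = 2 + A$
$c{\left(Y \right)} = 3 + \left(-1 + Y\right)^{2}$
$s{\left(H,D \right)} = -4$ ($s{\left(H,D \right)} = \left(2 + 0\right) - 6 = 2 - 6 = -4$)
$c{\left(106 \right)} s{\left(E{\left(-3,2 \right)},-5 \right)} = \left(3 + \left(-1 + 106\right)^{2}\right) \left(-4\right) = \left(3 + 105^{2}\right) \left(-4\right) = \left(3 + 11025\right) \left(-4\right) = 11028 \left(-4\right) = -44112$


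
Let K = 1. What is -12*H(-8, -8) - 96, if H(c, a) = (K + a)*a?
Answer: -768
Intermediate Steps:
H(c, a) = a*(1 + a) (H(c, a) = (1 + a)*a = a*(1 + a))
-12*H(-8, -8) - 96 = -(-96)*(1 - 8) - 96 = -(-96)*(-7) - 96 = -12*56 - 96 = -672 - 96 = -768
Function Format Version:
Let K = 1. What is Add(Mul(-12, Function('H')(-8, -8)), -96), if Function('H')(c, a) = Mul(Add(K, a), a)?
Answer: -768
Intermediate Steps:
Function('H')(c, a) = Mul(a, Add(1, a)) (Function('H')(c, a) = Mul(Add(1, a), a) = Mul(a, Add(1, a)))
Add(Mul(-12, Function('H')(-8, -8)), -96) = Add(Mul(-12, Mul(-8, Add(1, -8))), -96) = Add(Mul(-12, Mul(-8, -7)), -96) = Add(Mul(-12, 56), -96) = Add(-672, -96) = -768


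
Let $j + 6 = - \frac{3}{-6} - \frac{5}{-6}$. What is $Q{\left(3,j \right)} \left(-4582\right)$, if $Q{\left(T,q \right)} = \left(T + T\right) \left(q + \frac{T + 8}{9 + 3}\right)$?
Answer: $103095$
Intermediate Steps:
$j = - \frac{14}{3}$ ($j = -6 - - \frac{4}{3} = -6 + \left(\frac{1}{2} + \frac{5}{6}\right) = -6 + \frac{4}{3} = - \frac{14}{3} \approx -4.6667$)
$Q{\left(T,q \right)} = 2 T \left(\frac{2}{3} + q + \frac{T}{12}\right)$ ($Q{\left(T,q \right)} = 2 T \left(q + \frac{8 + T}{12}\right) = 2 T \left(q + \left(8 + T\right) \frac{1}{12}\right) = 2 T \left(q + \left(\frac{2}{3} + \frac{T}{12}\right)\right) = 2 T \left(\frac{2}{3} + q + \frac{T}{12}\right)$)
$Q{\left(3,j \right)} \left(-4582\right) = \frac{1}{6} \cdot 3 \left(8 + 3 + 12 \left(- \frac{14}{3}\right)\right) \left(-4582\right) = \frac{1}{6} \cdot 3 \left(8 + 3 - 56\right) \left(-4582\right) = \frac{1}{6} \cdot 3 \left(-45\right) \left(-4582\right) = \left(- \frac{45}{2}\right) \left(-4582\right) = 103095$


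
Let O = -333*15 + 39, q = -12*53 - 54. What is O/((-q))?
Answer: -826/115 ≈ -7.1826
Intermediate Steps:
q = -690 (q = -636 - 54 = -690)
O = -4956 (O = -111*45 + 39 = -4995 + 39 = -4956)
O/((-q)) = -4956/((-1*(-690))) = -4956/690 = -4956*1/690 = -826/115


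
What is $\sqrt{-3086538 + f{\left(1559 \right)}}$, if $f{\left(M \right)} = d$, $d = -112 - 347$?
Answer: $i \sqrt{3086997} \approx 1757.0 i$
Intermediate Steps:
$d = -459$ ($d = -112 - 347 = -459$)
$f{\left(M \right)} = -459$
$\sqrt{-3086538 + f{\left(1559 \right)}} = \sqrt{-3086538 - 459} = \sqrt{-3086997} = i \sqrt{3086997}$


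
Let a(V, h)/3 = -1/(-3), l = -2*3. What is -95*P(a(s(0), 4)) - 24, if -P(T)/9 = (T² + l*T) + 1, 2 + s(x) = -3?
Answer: -3444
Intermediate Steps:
s(x) = -5 (s(x) = -2 - 3 = -5)
l = -6
a(V, h) = 1 (a(V, h) = 3*(-1/(-3)) = 3*(-1*(-⅓)) = 3*(⅓) = 1)
P(T) = -9 - 9*T² + 54*T (P(T) = -9*((T² - 6*T) + 1) = -9*(1 + T² - 6*T) = -9 - 9*T² + 54*T)
-95*P(a(s(0), 4)) - 24 = -95*(-9 - 9*1² + 54*1) - 24 = -95*(-9 - 9*1 + 54) - 24 = -95*(-9 - 9 + 54) - 24 = -95*36 - 24 = -3420 - 24 = -3444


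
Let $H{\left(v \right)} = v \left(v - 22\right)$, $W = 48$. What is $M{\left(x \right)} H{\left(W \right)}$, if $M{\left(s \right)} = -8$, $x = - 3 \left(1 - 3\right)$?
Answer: $-9984$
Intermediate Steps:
$x = 6$ ($x = \left(-3\right) \left(-2\right) = 6$)
$H{\left(v \right)} = v \left(-22 + v\right)$
$M{\left(x \right)} H{\left(W \right)} = - 8 \cdot 48 \left(-22 + 48\right) = - 8 \cdot 48 \cdot 26 = \left(-8\right) 1248 = -9984$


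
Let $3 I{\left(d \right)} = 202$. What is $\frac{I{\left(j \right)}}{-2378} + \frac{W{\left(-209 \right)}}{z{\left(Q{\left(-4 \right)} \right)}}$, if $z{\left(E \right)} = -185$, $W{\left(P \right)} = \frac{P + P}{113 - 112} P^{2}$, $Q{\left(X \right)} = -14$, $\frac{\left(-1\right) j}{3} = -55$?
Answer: $\frac{65128614401}{659895} \approx 98695.0$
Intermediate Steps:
$j = 165$ ($j = \left(-3\right) \left(-55\right) = 165$)
$I{\left(d \right)} = \frac{202}{3}$ ($I{\left(d \right)} = \frac{1}{3} \cdot 202 = \frac{202}{3}$)
$W{\left(P \right)} = 2 P^{3}$ ($W{\left(P \right)} = \frac{2 P}{1} P^{2} = 2 P 1 P^{2} = 2 P P^{2} = 2 P^{3}$)
$\frac{I{\left(j \right)}}{-2378} + \frac{W{\left(-209 \right)}}{z{\left(Q{\left(-4 \right)} \right)}} = \frac{202}{3 \left(-2378\right)} + \frac{2 \left(-209\right)^{3}}{-185} = \frac{202}{3} \left(- \frac{1}{2378}\right) + 2 \left(-9129329\right) \left(- \frac{1}{185}\right) = - \frac{101}{3567} - - \frac{18258658}{185} = - \frac{101}{3567} + \frac{18258658}{185} = \frac{65128614401}{659895}$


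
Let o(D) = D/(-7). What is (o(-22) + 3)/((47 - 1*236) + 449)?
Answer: 43/1820 ≈ 0.023626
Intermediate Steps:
o(D) = -D/7 (o(D) = D*(-1/7) = -D/7)
(o(-22) + 3)/((47 - 1*236) + 449) = (-1/7*(-22) + 3)/((47 - 1*236) + 449) = (22/7 + 3)/((47 - 236) + 449) = 43/(7*(-189 + 449)) = (43/7)/260 = (43/7)*(1/260) = 43/1820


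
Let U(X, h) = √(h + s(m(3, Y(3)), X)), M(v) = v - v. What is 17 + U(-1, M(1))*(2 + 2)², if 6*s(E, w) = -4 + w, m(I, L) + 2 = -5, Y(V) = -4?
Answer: 17 + 8*I*√30/3 ≈ 17.0 + 14.606*I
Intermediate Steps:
M(v) = 0
m(I, L) = -7 (m(I, L) = -2 - 5 = -7)
s(E, w) = -⅔ + w/6 (s(E, w) = (-4 + w)/6 = -⅔ + w/6)
U(X, h) = √(-⅔ + h + X/6) (U(X, h) = √(h + (-⅔ + X/6)) = √(-⅔ + h + X/6))
17 + U(-1, M(1))*(2 + 2)² = 17 + (√(-24 + 6*(-1) + 36*0)/6)*(2 + 2)² = 17 + (√(-24 - 6 + 0)/6)*4² = 17 + (√(-30)/6)*16 = 17 + ((I*√30)/6)*16 = 17 + (I*√30/6)*16 = 17 + 8*I*√30/3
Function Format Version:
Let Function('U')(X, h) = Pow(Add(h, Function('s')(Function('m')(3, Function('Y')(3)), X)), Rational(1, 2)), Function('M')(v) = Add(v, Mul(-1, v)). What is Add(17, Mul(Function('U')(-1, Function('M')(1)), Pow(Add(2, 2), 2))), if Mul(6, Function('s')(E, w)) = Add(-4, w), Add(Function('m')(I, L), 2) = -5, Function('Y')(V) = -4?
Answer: Add(17, Mul(Rational(8, 3), I, Pow(30, Rational(1, 2)))) ≈ Add(17.000, Mul(14.606, I))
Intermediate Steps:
Function('M')(v) = 0
Function('m')(I, L) = -7 (Function('m')(I, L) = Add(-2, -5) = -7)
Function('s')(E, w) = Add(Rational(-2, 3), Mul(Rational(1, 6), w)) (Function('s')(E, w) = Mul(Rational(1, 6), Add(-4, w)) = Add(Rational(-2, 3), Mul(Rational(1, 6), w)))
Function('U')(X, h) = Pow(Add(Rational(-2, 3), h, Mul(Rational(1, 6), X)), Rational(1, 2)) (Function('U')(X, h) = Pow(Add(h, Add(Rational(-2, 3), Mul(Rational(1, 6), X))), Rational(1, 2)) = Pow(Add(Rational(-2, 3), h, Mul(Rational(1, 6), X)), Rational(1, 2)))
Add(17, Mul(Function('U')(-1, Function('M')(1)), Pow(Add(2, 2), 2))) = Add(17, Mul(Mul(Rational(1, 6), Pow(Add(-24, Mul(6, -1), Mul(36, 0)), Rational(1, 2))), Pow(Add(2, 2), 2))) = Add(17, Mul(Mul(Rational(1, 6), Pow(Add(-24, -6, 0), Rational(1, 2))), Pow(4, 2))) = Add(17, Mul(Mul(Rational(1, 6), Pow(-30, Rational(1, 2))), 16)) = Add(17, Mul(Mul(Rational(1, 6), Mul(I, Pow(30, Rational(1, 2)))), 16)) = Add(17, Mul(Mul(Rational(1, 6), I, Pow(30, Rational(1, 2))), 16)) = Add(17, Mul(Rational(8, 3), I, Pow(30, Rational(1, 2))))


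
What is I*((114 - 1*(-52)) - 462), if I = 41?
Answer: -12136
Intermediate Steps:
I*((114 - 1*(-52)) - 462) = 41*((114 - 1*(-52)) - 462) = 41*((114 + 52) - 462) = 41*(166 - 462) = 41*(-296) = -12136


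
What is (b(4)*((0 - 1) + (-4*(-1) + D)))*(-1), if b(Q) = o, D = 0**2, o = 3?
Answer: -9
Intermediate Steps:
D = 0
b(Q) = 3
(b(4)*((0 - 1) + (-4*(-1) + D)))*(-1) = (3*((0 - 1) + (-4*(-1) + 0)))*(-1) = (3*(-1 + (4 + 0)))*(-1) = (3*(-1 + 4))*(-1) = (3*3)*(-1) = 9*(-1) = -9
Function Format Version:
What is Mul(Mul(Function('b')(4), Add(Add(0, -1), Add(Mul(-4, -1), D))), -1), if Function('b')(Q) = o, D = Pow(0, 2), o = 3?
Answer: -9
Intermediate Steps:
D = 0
Function('b')(Q) = 3
Mul(Mul(Function('b')(4), Add(Add(0, -1), Add(Mul(-4, -1), D))), -1) = Mul(Mul(3, Add(Add(0, -1), Add(Mul(-4, -1), 0))), -1) = Mul(Mul(3, Add(-1, Add(4, 0))), -1) = Mul(Mul(3, Add(-1, 4)), -1) = Mul(Mul(3, 3), -1) = Mul(9, -1) = -9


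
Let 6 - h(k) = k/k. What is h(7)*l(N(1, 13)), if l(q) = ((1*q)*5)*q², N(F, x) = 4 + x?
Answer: 122825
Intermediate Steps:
h(k) = 5 (h(k) = 6 - k/k = 6 - 1*1 = 6 - 1 = 5)
l(q) = 5*q³ (l(q) = (q*5)*q² = (5*q)*q² = 5*q³)
h(7)*l(N(1, 13)) = 5*(5*(4 + 13)³) = 5*(5*17³) = 5*(5*4913) = 5*24565 = 122825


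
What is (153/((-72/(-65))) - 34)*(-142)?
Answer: -59143/4 ≈ -14786.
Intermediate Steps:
(153/((-72/(-65))) - 34)*(-142) = (153/((-72*(-1/65))) - 34)*(-142) = (153/(72/65) - 34)*(-142) = (153*(65/72) - 34)*(-142) = (1105/8 - 34)*(-142) = (833/8)*(-142) = -59143/4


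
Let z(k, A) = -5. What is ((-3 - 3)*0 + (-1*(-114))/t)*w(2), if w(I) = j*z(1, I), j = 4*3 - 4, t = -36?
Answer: 380/3 ≈ 126.67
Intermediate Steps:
j = 8 (j = 12 - 4 = 8)
w(I) = -40 (w(I) = 8*(-5) = -40)
((-3 - 3)*0 + (-1*(-114))/t)*w(2) = ((-3 - 3)*0 - 1*(-114)/(-36))*(-40) = (-6*0 + 114*(-1/36))*(-40) = (0 - 19/6)*(-40) = -19/6*(-40) = 380/3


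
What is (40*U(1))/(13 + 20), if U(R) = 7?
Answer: 280/33 ≈ 8.4848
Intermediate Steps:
(40*U(1))/(13 + 20) = (40*7)/(13 + 20) = 280/33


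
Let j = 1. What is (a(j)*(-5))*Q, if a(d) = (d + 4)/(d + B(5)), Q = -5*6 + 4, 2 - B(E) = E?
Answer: -325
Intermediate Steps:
B(E) = 2 - E
Q = -26 (Q = -30 + 4 = -26)
a(d) = (4 + d)/(-3 + d) (a(d) = (d + 4)/(d + (2 - 1*5)) = (4 + d)/(d + (2 - 5)) = (4 + d)/(d - 3) = (4 + d)/(-3 + d))
(a(j)*(-5))*Q = (((4 + 1)/(-3 + 1))*(-5))*(-26) = ((5/(-2))*(-5))*(-26) = (-1/2*5*(-5))*(-26) = -5/2*(-5)*(-26) = (25/2)*(-26) = -325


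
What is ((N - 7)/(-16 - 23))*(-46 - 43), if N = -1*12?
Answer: -1691/39 ≈ -43.359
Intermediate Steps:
N = -12
((N - 7)/(-16 - 23))*(-46 - 43) = ((-12 - 7)/(-16 - 23))*(-46 - 43) = -19/(-39)*(-89) = -19*(-1/39)*(-89) = (19/39)*(-89) = -1691/39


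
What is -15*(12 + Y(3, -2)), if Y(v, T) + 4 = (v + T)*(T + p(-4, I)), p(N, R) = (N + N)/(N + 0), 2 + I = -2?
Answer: -120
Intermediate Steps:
I = -4 (I = -2 - 2 = -4)
p(N, R) = 2 (p(N, R) = (2*N)/N = 2)
Y(v, T) = -4 + (2 + T)*(T + v) (Y(v, T) = -4 + (v + T)*(T + 2) = -4 + (T + v)*(2 + T) = -4 + (2 + T)*(T + v))
-15*(12 + Y(3, -2)) = -15*(12 + (-4 + (-2)**2 + 2*(-2) + 2*3 - 2*3)) = -15*(12 + (-4 + 4 - 4 + 6 - 6)) = -15*(12 - 4) = -15*8 = -120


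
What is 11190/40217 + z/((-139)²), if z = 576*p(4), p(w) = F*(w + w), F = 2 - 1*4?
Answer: -154437882/777032657 ≈ -0.19875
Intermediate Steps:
F = -2 (F = 2 - 4 = -2)
p(w) = -4*w (p(w) = -2*(w + w) = -4*w)
z = -9216 (z = 576*(-4*4) = 576*(-16) = -9216)
11190/40217 + z/((-139)²) = 11190/40217 - 9216/((-139)²) = 11190*(1/40217) - 9216/19321 = 11190/40217 - 9216*1/19321 = 11190/40217 - 9216/19321 = -154437882/777032657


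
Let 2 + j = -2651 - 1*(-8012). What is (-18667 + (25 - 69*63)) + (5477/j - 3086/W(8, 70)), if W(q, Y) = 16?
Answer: -993809529/42872 ≈ -23181.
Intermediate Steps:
j = 5359 (j = -2 + (-2651 - 1*(-8012)) = -2 + (-2651 + 8012) = -2 + 5361 = 5359)
(-18667 + (25 - 69*63)) + (5477/j - 3086/W(8, 70)) = (-18667 + (25 - 69*63)) + (5477/5359 - 3086/16) = (-18667 + (25 - 4347)) + (5477*(1/5359) - 3086*1/16) = (-18667 - 4322) + (5477/5359 - 1543/8) = -22989 - 8225121/42872 = -993809529/42872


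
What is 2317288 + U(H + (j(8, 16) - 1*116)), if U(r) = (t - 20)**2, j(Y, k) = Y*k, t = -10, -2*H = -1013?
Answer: 2318188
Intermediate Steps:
H = 1013/2 (H = -1/2*(-1013) = 1013/2 ≈ 506.50)
U(r) = 900 (U(r) = (-10 - 20)**2 = (-30)**2 = 900)
2317288 + U(H + (j(8, 16) - 1*116)) = 2317288 + 900 = 2318188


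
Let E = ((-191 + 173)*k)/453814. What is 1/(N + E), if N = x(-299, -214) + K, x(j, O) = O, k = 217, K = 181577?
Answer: 226907/41152532288 ≈ 5.5138e-6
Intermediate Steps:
N = 181363 (N = -214 + 181577 = 181363)
E = -1953/226907 (E = ((-191 + 173)*217)/453814 = -18*217*(1/453814) = -3906*1/453814 = -1953/226907 ≈ -0.0086070)
1/(N + E) = 1/(181363 - 1953/226907) = 1/(41152532288/226907) = 226907/41152532288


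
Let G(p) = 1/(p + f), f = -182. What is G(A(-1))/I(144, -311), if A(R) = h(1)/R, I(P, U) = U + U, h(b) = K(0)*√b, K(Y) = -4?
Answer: 1/110716 ≈ 9.0321e-6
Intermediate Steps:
h(b) = -4*√b
I(P, U) = 2*U
A(R) = -4/R (A(R) = (-4*√1)/R = (-4*1)/R = -4/R)
G(p) = 1/(-182 + p) (G(p) = 1/(p - 182) = 1/(-182 + p))
G(A(-1))/I(144, -311) = 1/((-182 - 4/(-1))*((2*(-311)))) = 1/(-182 - 4*(-1)*(-622)) = -1/622/(-182 + 4) = -1/622/(-178) = -1/178*(-1/622) = 1/110716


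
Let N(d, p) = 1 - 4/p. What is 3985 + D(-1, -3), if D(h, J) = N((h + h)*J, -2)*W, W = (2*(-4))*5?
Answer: 3865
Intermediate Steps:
W = -40 (W = -8*5 = -40)
N(d, p) = 1 - 4/p
D(h, J) = -120 (D(h, J) = ((-4 - 2)/(-2))*(-40) = -½*(-6)*(-40) = 3*(-40) = -120)
3985 + D(-1, -3) = 3985 - 120 = 3865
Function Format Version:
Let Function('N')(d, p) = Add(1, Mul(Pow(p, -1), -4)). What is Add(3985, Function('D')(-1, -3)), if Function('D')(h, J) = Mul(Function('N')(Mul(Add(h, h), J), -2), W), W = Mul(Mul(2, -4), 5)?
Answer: 3865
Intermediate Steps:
W = -40 (W = Mul(-8, 5) = -40)
Function('N')(d, p) = Add(1, Mul(-4, Pow(p, -1)))
Function('D')(h, J) = -120 (Function('D')(h, J) = Mul(Mul(Pow(-2, -1), Add(-4, -2)), -40) = Mul(Mul(Rational(-1, 2), -6), -40) = Mul(3, -40) = -120)
Add(3985, Function('D')(-1, -3)) = Add(3985, -120) = 3865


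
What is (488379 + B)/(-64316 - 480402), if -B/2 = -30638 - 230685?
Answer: -1011025/544718 ≈ -1.8561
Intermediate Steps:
B = 522646 (B = -2*(-30638 - 230685) = -2*(-261323) = 522646)
(488379 + B)/(-64316 - 480402) = (488379 + 522646)/(-64316 - 480402) = 1011025/(-544718) = 1011025*(-1/544718) = -1011025/544718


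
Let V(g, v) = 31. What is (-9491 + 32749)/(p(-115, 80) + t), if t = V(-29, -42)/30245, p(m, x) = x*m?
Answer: -703438210/278253969 ≈ -2.5280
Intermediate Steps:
p(m, x) = m*x
t = 31/30245 ≈ 0.0010250
(-9491 + 32749)/(p(-115, 80) + t) = (-9491 + 32749)/(-115*80 + 31/30245) = 23258/(-9200 + 31/30245) = 23258/(-278253969/30245) = 23258*(-30245/278253969) = -703438210/278253969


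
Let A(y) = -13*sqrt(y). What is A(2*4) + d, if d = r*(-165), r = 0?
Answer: -26*sqrt(2) ≈ -36.770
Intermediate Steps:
d = 0 (d = 0*(-165) = 0)
A(2*4) + d = -13*2*sqrt(2) + 0 = -26*sqrt(2) + 0 = -26*sqrt(2)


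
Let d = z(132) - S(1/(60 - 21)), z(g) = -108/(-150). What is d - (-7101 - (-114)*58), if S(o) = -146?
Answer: 15893/25 ≈ 635.72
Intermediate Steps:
z(g) = 18/25 (z(g) = -108*(-1/150) = 18/25)
d = 3668/25 (d = 18/25 - 1*(-146) = 18/25 + 146 = 3668/25 ≈ 146.72)
d - (-7101 - (-114)*58) = 3668/25 - (-7101 - (-114)*58) = 3668/25 - (-7101 - 1*(-6612)) = 3668/25 - (-7101 + 6612) = 3668/25 - 1*(-489) = 3668/25 + 489 = 15893/25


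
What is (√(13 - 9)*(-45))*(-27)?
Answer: 2430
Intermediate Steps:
(√(13 - 9)*(-45))*(-27) = (√4*(-45))*(-27) = (2*(-45))*(-27) = -90*(-27) = 2430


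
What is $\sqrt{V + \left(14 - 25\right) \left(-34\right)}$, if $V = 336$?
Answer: $\sqrt{710} \approx 26.646$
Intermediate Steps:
$\sqrt{V + \left(14 - 25\right) \left(-34\right)} = \sqrt{336 + \left(14 - 25\right) \left(-34\right)} = \sqrt{336 - -374} = \sqrt{336 + 374} = \sqrt{710}$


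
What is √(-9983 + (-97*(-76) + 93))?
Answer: I*√2518 ≈ 50.18*I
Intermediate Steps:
√(-9983 + (-97*(-76) + 93)) = √(-9983 + (7372 + 93)) = √(-9983 + 7465) = √(-2518) = I*√2518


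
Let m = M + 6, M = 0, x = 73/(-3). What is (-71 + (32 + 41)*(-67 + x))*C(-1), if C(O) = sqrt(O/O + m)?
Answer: -20215*sqrt(7)/3 ≈ -17828.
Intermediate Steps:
x = -73/3 (x = 73*(-1/3) = -73/3 ≈ -24.333)
m = 6 (m = 0 + 6 = 6)
C(O) = sqrt(7) (C(O) = sqrt(O/O + 6) = sqrt(1 + 6) = sqrt(7))
(-71 + (32 + 41)*(-67 + x))*C(-1) = (-71 + (32 + 41)*(-67 - 73/3))*sqrt(7) = (-71 + 73*(-274/3))*sqrt(7) = (-71 - 20002/3)*sqrt(7) = -20215*sqrt(7)/3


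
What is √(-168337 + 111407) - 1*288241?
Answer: -288241 + I*√56930 ≈ -2.8824e+5 + 238.6*I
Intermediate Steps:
√(-168337 + 111407) - 1*288241 = √(-56930) - 288241 = I*√56930 - 288241 = -288241 + I*√56930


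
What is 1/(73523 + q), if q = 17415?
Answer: 1/90938 ≈ 1.0997e-5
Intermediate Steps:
1/(73523 + q) = 1/(73523 + 17415) = 1/90938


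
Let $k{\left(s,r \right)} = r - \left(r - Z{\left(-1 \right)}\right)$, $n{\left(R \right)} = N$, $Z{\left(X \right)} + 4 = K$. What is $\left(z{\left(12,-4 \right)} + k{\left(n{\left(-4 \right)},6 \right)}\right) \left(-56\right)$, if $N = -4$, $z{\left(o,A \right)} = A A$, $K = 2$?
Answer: $-784$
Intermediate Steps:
$z{\left(o,A \right)} = A^{2}$
$Z{\left(X \right)} = -2$ ($Z{\left(X \right)} = -4 + 2 = -2$)
$n{\left(R \right)} = -4$
$k{\left(s,r \right)} = -2$ ($k{\left(s,r \right)} = r - \left(2 + r\right) = -2$)
$\left(z{\left(12,-4 \right)} + k{\left(n{\left(-4 \right)},6 \right)}\right) \left(-56\right) = \left(\left(-4\right)^{2} - 2\right) \left(-56\right) = \left(16 - 2\right) \left(-56\right) = 14 \left(-56\right) = -784$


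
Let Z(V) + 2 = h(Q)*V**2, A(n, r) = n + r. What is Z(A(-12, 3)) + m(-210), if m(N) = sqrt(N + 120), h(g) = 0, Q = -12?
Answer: -2 + 3*I*sqrt(10) ≈ -2.0 + 9.4868*I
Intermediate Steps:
m(N) = sqrt(120 + N)
Z(V) = -2 (Z(V) = -2 + 0*V**2 = -2 + 0 = -2)
Z(A(-12, 3)) + m(-210) = -2 + sqrt(120 - 210) = -2 + sqrt(-90) = -2 + 3*I*sqrt(10)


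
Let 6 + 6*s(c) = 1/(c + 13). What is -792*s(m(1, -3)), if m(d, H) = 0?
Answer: 10164/13 ≈ 781.85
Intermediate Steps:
s(c) = -1 + 1/(6*(13 + c)) (s(c) = -1 + 1/(6*(c + 13)) = -1 + 1/(6*(13 + c)))
-792*s(m(1, -3)) = -792*(-77/6 - 1*0)/(13 + 0) = -792*(-77/6 + 0)/13 = -792*(-77)/(13*6) = -792*(-77/78) = 10164/13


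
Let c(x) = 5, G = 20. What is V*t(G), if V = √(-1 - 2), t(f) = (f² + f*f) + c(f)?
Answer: 805*I*√3 ≈ 1394.3*I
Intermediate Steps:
t(f) = 5 + 2*f² (t(f) = (f² + f*f) + 5 = (f² + f²) + 5 = 2*f² + 5 = 5 + 2*f²)
V = I*√3 (V = √(-3) = I*√3 ≈ 1.732*I)
V*t(G) = (I*√3)*(5 + 2*20²) = (I*√3)*(5 + 2*400) = (I*√3)*(5 + 800) = (I*√3)*805 = 805*I*√3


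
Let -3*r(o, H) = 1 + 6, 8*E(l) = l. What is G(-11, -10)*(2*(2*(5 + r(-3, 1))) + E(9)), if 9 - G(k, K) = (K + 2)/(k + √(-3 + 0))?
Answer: 72731/744 - 283*I*√3/372 ≈ 97.757 - 1.3177*I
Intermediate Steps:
E(l) = l/8
r(o, H) = -7/3 (r(o, H) = -(1 + 6)/3 = -⅓*7 = -7/3)
G(k, K) = 9 - (2 + K)/(k + I*√3) (G(k, K) = 9 - (K + 2)/(k + √(-3 + 0)) = 9 - (2 + K)/(k + √(-3)) = 9 - (2 + K)/(k + I*√3))
G(-11, -10)*(2*(2*(5 + r(-3, 1))) + E(9)) = ((-2 - 1*(-10) + 9*(-11) + 9*I*√3)/(-11 + I*√3))*(2*(2*(5 - 7/3)) + (⅛)*9) = ((-2 + 10 - 99 + 9*I*√3)/(-11 + I*√3))*(2*(2*(8/3)) + 9/8) = ((-91 + 9*I*√3)/(-11 + I*√3))*(2*(16/3) + 9/8) = ((-91 + 9*I*√3)/(-11 + I*√3))*(32/3 + 9/8) = ((-91 + 9*I*√3)/(-11 + I*√3))*(283/24) = 283*(-91 + 9*I*√3)/(24*(-11 + I*√3))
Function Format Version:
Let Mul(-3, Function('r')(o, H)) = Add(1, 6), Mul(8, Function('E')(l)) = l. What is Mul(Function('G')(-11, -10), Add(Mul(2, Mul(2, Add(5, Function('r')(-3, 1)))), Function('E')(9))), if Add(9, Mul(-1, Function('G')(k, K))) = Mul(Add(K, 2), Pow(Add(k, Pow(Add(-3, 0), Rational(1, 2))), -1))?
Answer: Add(Rational(72731, 744), Mul(Rational(-283, 372), I, Pow(3, Rational(1, 2)))) ≈ Add(97.757, Mul(-1.3177, I))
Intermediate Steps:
Function('E')(l) = Mul(Rational(1, 8), l)
Function('r')(o, H) = Rational(-7, 3) (Function('r')(o, H) = Mul(Rational(-1, 3), Add(1, 6)) = Mul(Rational(-1, 3), 7) = Rational(-7, 3))
Function('G')(k, K) = Add(9, Mul(-1, Pow(Add(k, Mul(I, Pow(3, Rational(1, 2)))), -1), Add(2, K))) (Function('G')(k, K) = Add(9, Mul(-1, Mul(Add(K, 2), Pow(Add(k, Pow(Add(-3, 0), Rational(1, 2))), -1)))) = Add(9, Mul(-1, Mul(Add(2, K), Pow(Add(k, Pow(-3, Rational(1, 2))), -1)))) = Add(9, Mul(-1, Mul(Add(2, K), Pow(Add(k, Mul(I, Pow(3, Rational(1, 2)))), -1)))) = Add(9, Mul(-1, Mul(Pow(Add(k, Mul(I, Pow(3, Rational(1, 2)))), -1), Add(2, K)))) = Add(9, Mul(-1, Pow(Add(k, Mul(I, Pow(3, Rational(1, 2)))), -1), Add(2, K))))
Mul(Function('G')(-11, -10), Add(Mul(2, Mul(2, Add(5, Function('r')(-3, 1)))), Function('E')(9))) = Mul(Mul(Pow(Add(-11, Mul(I, Pow(3, Rational(1, 2)))), -1), Add(-2, Mul(-1, -10), Mul(9, -11), Mul(9, I, Pow(3, Rational(1, 2))))), Add(Mul(2, Mul(2, Add(5, Rational(-7, 3)))), Mul(Rational(1, 8), 9))) = Mul(Mul(Pow(Add(-11, Mul(I, Pow(3, Rational(1, 2)))), -1), Add(-2, 10, -99, Mul(9, I, Pow(3, Rational(1, 2))))), Add(Mul(2, Mul(2, Rational(8, 3))), Rational(9, 8))) = Mul(Mul(Pow(Add(-11, Mul(I, Pow(3, Rational(1, 2)))), -1), Add(-91, Mul(9, I, Pow(3, Rational(1, 2))))), Add(Mul(2, Rational(16, 3)), Rational(9, 8))) = Mul(Mul(Pow(Add(-11, Mul(I, Pow(3, Rational(1, 2)))), -1), Add(-91, Mul(9, I, Pow(3, Rational(1, 2))))), Add(Rational(32, 3), Rational(9, 8))) = Mul(Mul(Pow(Add(-11, Mul(I, Pow(3, Rational(1, 2)))), -1), Add(-91, Mul(9, I, Pow(3, Rational(1, 2))))), Rational(283, 24)) = Mul(Rational(283, 24), Pow(Add(-11, Mul(I, Pow(3, Rational(1, 2)))), -1), Add(-91, Mul(9, I, Pow(3, Rational(1, 2)))))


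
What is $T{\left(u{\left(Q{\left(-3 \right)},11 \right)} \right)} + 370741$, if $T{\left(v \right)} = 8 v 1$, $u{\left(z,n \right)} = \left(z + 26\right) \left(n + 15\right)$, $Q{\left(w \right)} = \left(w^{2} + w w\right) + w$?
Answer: $379269$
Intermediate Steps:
$Q{\left(w \right)} = w + 2 w^{2}$ ($Q{\left(w \right)} = \left(w^{2} + w^{2}\right) + w = 2 w^{2} + w = w + 2 w^{2}$)
$u{\left(z,n \right)} = \left(15 + n\right) \left(26 + z\right)$ ($u{\left(z,n \right)} = \left(26 + z\right) \left(15 + n\right) = \left(15 + n\right) \left(26 + z\right)$)
$T{\left(v \right)} = 8 v$
$T{\left(u{\left(Q{\left(-3 \right)},11 \right)} \right)} + 370741 = 8 \left(390 + 15 \left(- 3 \left(1 + 2 \left(-3\right)\right)\right) + 26 \cdot 11 + 11 \left(- 3 \left(1 + 2 \left(-3\right)\right)\right)\right) + 370741 = 8 \left(390 + 15 \left(- 3 \left(1 - 6\right)\right) + 286 + 11 \left(- 3 \left(1 - 6\right)\right)\right) + 370741 = 8 \left(390 + 15 \left(\left(-3\right) \left(-5\right)\right) + 286 + 11 \left(\left(-3\right) \left(-5\right)\right)\right) + 370741 = 8 \left(390 + 15 \cdot 15 + 286 + 11 \cdot 15\right) + 370741 = 8 \left(390 + 225 + 286 + 165\right) + 370741 = 8 \cdot 1066 + 370741 = 8528 + 370741 = 379269$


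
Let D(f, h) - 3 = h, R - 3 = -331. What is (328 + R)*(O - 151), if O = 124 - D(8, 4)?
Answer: 0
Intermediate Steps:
R = -328 (R = 3 - 331 = -328)
D(f, h) = 3 + h
O = 117 (O = 124 - (3 + 4) = 124 - 1*7 = 124 - 7 = 117)
(328 + R)*(O - 151) = (328 - 328)*(117 - 151) = 0*(-34) = 0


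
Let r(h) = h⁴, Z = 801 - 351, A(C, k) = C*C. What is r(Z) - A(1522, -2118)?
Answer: 41003933516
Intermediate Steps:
A(C, k) = C²
Z = 450
r(Z) - A(1522, -2118) = 450⁴ - 1*1522² = 41006250000 - 1*2316484 = 41006250000 - 2316484 = 41003933516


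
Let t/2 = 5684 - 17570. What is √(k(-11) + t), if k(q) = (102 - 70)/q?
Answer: 2*I*√719191/11 ≈ 154.19*I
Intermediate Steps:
t = -23772 (t = 2*(5684 - 17570) = 2*(-11886) = -23772)
k(q) = 32/q
√(k(-11) + t) = √(32/(-11) - 23772) = √(32*(-1/11) - 23772) = √(-32/11 - 23772) = √(-261524/11) = 2*I*√719191/11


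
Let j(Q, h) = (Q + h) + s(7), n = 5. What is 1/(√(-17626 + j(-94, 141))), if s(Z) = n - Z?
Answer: -I*√17581/17581 ≈ -0.0075419*I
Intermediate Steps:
s(Z) = 5 - Z
j(Q, h) = -2 + Q + h (j(Q, h) = (Q + h) + (5 - 1*7) = (Q + h) + (5 - 7) = (Q + h) - 2 = -2 + Q + h)
1/(√(-17626 + j(-94, 141))) = 1/(√(-17626 + (-2 - 94 + 141))) = 1/(√(-17626 + 45)) = 1/(√(-17581)) = 1/(I*√17581) = -I*√17581/17581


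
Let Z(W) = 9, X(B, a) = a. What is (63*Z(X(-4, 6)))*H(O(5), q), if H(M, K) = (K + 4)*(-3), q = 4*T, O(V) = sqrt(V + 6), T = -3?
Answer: 13608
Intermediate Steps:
O(V) = sqrt(6 + V)
q = -12 (q = 4*(-3) = -12)
H(M, K) = -12 - 3*K (H(M, K) = (4 + K)*(-3) = -12 - 3*K)
(63*Z(X(-4, 6)))*H(O(5), q) = (63*9)*(-12 - 3*(-12)) = 567*(-12 + 36) = 567*24 = 13608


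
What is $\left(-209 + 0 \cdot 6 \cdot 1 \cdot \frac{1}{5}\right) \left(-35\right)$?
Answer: $7315$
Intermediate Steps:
$\left(-209 + 0 \cdot 6 \cdot 1 \cdot \frac{1}{5}\right) \left(-35\right) = \left(-209 + 0 \cdot 1 \cdot \frac{1}{5}\right) \left(-35\right) = \left(-209 + 0 \cdot \frac{1}{5}\right) \left(-35\right) = \left(-209 + 0\right) \left(-35\right) = \left(-209\right) \left(-35\right) = 7315$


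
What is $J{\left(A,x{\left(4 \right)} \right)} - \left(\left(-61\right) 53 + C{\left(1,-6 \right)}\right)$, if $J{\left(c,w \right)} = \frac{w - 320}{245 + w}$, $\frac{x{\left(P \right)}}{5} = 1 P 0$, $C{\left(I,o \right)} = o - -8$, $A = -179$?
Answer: $\frac{158255}{49} \approx 3229.7$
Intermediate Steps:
$C{\left(I,o \right)} = 8 + o$ ($C{\left(I,o \right)} = o + 8 = 8 + o$)
$x{\left(P \right)} = 0$ ($x{\left(P \right)} = 5 \cdot 1 P 0 = 5 P 0 = 5 \cdot 0 = 0$)
$J{\left(c,w \right)} = \frac{-320 + w}{245 + w}$
$J{\left(A,x{\left(4 \right)} \right)} - \left(\left(-61\right) 53 + C{\left(1,-6 \right)}\right) = \frac{-320 + 0}{245 + 0} - \left(\left(-61\right) 53 + \left(8 - 6\right)\right) = \frac{1}{245} \left(-320\right) - \left(-3233 + 2\right) = \frac{1}{245} \left(-320\right) - -3231 = - \frac{64}{49} + 3231 = \frac{158255}{49}$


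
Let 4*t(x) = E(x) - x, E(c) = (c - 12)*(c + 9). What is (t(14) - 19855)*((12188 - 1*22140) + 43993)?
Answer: -675611727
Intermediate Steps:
E(c) = (-12 + c)*(9 + c)
t(x) = -27 - x + x**2/4 (t(x) = ((-108 + x**2 - 3*x) - x)/4 = (-108 + x**2 - 4*x)/4 = -27 - x + x**2/4)
(t(14) - 19855)*((12188 - 1*22140) + 43993) = ((-27 - 1*14 + (1/4)*14**2) - 19855)*((12188 - 1*22140) + 43993) = ((-27 - 14 + (1/4)*196) - 19855)*((12188 - 22140) + 43993) = ((-27 - 14 + 49) - 19855)*(-9952 + 43993) = (8 - 19855)*34041 = -19847*34041 = -675611727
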